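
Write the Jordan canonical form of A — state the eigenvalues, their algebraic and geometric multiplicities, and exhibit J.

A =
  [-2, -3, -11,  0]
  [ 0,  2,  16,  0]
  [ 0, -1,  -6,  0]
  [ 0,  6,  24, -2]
J_3(-2) ⊕ J_1(-2)

The characteristic polynomial is
  det(x·I − A) = x^4 + 8*x^3 + 24*x^2 + 32*x + 16 = (x + 2)^4

Eigenvalues and multiplicities (the geometric multiplicity of λ is n − rank(A − λI), which equals the number of Jordan blocks for λ):
  λ = -2: algebraic multiplicity = 4, geometric multiplicity = 2

Determining the block sizes for each eigenvalue:
  λ = -2: with am = 4 and gm = 2, the partition is not yet determined (e.g. several partitions of 4 into 2 parts exist). Let N = A − (-2)·I. Computing rank(N^1) = 2, rank(N^2) = 1, rank(N^3) = 0; the number of blocks of size ≥ j is rank(N^{j−1}) − rank(N^j), giving [2, 1, 1]. So we have 1 block(s) of size 3, 1 block(s) of size 1 → block sizes [3, 1]

Assembling the blocks gives a Jordan form
J =
  [-2,  1,  0,  0]
  [ 0, -2,  1,  0]
  [ 0,  0, -2,  0]
  [ 0,  0,  0, -2]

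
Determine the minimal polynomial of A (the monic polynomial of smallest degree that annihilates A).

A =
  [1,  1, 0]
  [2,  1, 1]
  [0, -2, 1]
x^3 - 3*x^2 + 3*x - 1

The characteristic polynomial is χ_A(x) = (x - 1)^3, so the eigenvalues are known. The minimal polynomial is
  m_A(x) = Π_λ (x − λ)^{k_λ}
where k_λ is the size of the *largest* Jordan block for λ (equivalently, the smallest k with (A − λI)^k v = 0 for every generalised eigenvector v of λ).

  λ = 1: largest Jordan block has size 3, contributing (x − 1)^3

So m_A(x) = (x - 1)^3 = x^3 - 3*x^2 + 3*x - 1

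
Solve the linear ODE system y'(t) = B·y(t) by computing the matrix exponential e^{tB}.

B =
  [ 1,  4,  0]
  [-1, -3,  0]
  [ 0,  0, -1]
e^{tB} =
  [2*t*exp(-t) + exp(-t), 4*t*exp(-t), 0]
  [-t*exp(-t), -2*t*exp(-t) + exp(-t), 0]
  [0, 0, exp(-t)]

Strategy: write B = P · J · P⁻¹ where J is a Jordan canonical form, so e^{tB} = P · e^{tJ} · P⁻¹, and e^{tJ} can be computed block-by-block.

B has Jordan form
J =
  [-1,  1,  0]
  [ 0, -1,  0]
  [ 0,  0, -1]
(up to reordering of blocks).

Per-block formulas:
  For a 2×2 Jordan block J_2(-1): exp(t · J_2(-1)) = e^(-1t)·(I + t·N), where N is the 2×2 nilpotent shift.
  For a 1×1 block at λ = -1: exp(t · [-1]) = [e^(-1t)].

After assembling e^{tJ} and conjugating by P, we get:

e^{tB} =
  [2*t*exp(-t) + exp(-t), 4*t*exp(-t), 0]
  [-t*exp(-t), -2*t*exp(-t) + exp(-t), 0]
  [0, 0, exp(-t)]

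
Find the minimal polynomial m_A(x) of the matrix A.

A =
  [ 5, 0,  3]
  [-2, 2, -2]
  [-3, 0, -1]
x^2 - 4*x + 4

The characteristic polynomial is χ_A(x) = (x - 2)^3, so the eigenvalues are known. The minimal polynomial is
  m_A(x) = Π_λ (x − λ)^{k_λ}
where k_λ is the size of the *largest* Jordan block for λ (equivalently, the smallest k with (A − λI)^k v = 0 for every generalised eigenvector v of λ).

  λ = 2: largest Jordan block has size 2, contributing (x − 2)^2

So m_A(x) = (x - 2)^2 = x^2 - 4*x + 4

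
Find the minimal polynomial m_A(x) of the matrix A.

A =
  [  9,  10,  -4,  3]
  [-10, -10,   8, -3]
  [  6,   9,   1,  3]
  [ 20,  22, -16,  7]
x^3 - 6*x^2 + 9*x - 4

The characteristic polynomial is χ_A(x) = (x - 4)*(x - 1)^3, so the eigenvalues are known. The minimal polynomial is
  m_A(x) = Π_λ (x − λ)^{k_λ}
where k_λ is the size of the *largest* Jordan block for λ (equivalently, the smallest k with (A − λI)^k v = 0 for every generalised eigenvector v of λ).

  λ = 1: largest Jordan block has size 2, contributing (x − 1)^2
  λ = 4: largest Jordan block has size 1, contributing (x − 4)

So m_A(x) = (x - 4)*(x - 1)^2 = x^3 - 6*x^2 + 9*x - 4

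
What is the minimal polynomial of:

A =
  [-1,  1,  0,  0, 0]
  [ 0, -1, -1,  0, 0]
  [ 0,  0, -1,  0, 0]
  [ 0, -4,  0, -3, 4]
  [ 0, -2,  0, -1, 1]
x^3 + 3*x^2 + 3*x + 1

The characteristic polynomial is χ_A(x) = (x + 1)^5, so the eigenvalues are known. The minimal polynomial is
  m_A(x) = Π_λ (x − λ)^{k_λ}
where k_λ is the size of the *largest* Jordan block for λ (equivalently, the smallest k with (A − λI)^k v = 0 for every generalised eigenvector v of λ).

  λ = -1: largest Jordan block has size 3, contributing (x + 1)^3

So m_A(x) = (x + 1)^3 = x^3 + 3*x^2 + 3*x + 1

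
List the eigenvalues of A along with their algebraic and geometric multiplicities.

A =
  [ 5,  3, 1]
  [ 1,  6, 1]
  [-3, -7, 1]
λ = 4: alg = 3, geom = 1

Step 1 — factor the characteristic polynomial to read off the algebraic multiplicities:
  χ_A(x) = (x - 4)^3

Step 2 — compute geometric multiplicities via the rank-nullity identity g(λ) = n − rank(A − λI):
  rank(A − (4)·I) = 2, so dim ker(A − (4)·I) = n − 2 = 1

Summary:
  λ = 4: algebraic multiplicity = 3, geometric multiplicity = 1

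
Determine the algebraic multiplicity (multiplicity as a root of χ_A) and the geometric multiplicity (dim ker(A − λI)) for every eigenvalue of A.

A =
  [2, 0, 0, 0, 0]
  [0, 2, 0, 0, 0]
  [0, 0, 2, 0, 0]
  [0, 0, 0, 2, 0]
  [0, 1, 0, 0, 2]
λ = 2: alg = 5, geom = 4

Step 1 — factor the characteristic polynomial to read off the algebraic multiplicities:
  χ_A(x) = (x - 2)^5

Step 2 — compute geometric multiplicities via the rank-nullity identity g(λ) = n − rank(A − λI):
  rank(A − (2)·I) = 1, so dim ker(A − (2)·I) = n − 1 = 4

Summary:
  λ = 2: algebraic multiplicity = 5, geometric multiplicity = 4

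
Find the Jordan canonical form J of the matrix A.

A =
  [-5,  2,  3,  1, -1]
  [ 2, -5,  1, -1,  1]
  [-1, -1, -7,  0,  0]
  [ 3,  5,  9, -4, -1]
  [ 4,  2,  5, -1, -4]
J_2(-5) ⊕ J_2(-5) ⊕ J_1(-5)

The characteristic polynomial is
  det(x·I − A) = x^5 + 25*x^4 + 250*x^3 + 1250*x^2 + 3125*x + 3125 = (x + 5)^5

Eigenvalues and multiplicities (the geometric multiplicity of λ is n − rank(A − λI), which equals the number of Jordan blocks for λ):
  λ = -5: algebraic multiplicity = 5, geometric multiplicity = 3

Determining the block sizes for each eigenvalue:
  λ = -5: with am = 5 and gm = 3, the partition is not yet determined (e.g. several partitions of 5 into 3 parts exist). Let N = A − (-5)·I. Computing rank(N^1) = 2, rank(N^2) = 0; the number of blocks of size ≥ j is rank(N^{j−1}) − rank(N^j), giving [3, 2]. So we have 2 block(s) of size 2, 1 block(s) of size 1 → block sizes [2, 2, 1]

Assembling the blocks gives a Jordan form
J =
  [-5,  1,  0,  0,  0]
  [ 0, -5,  0,  0,  0]
  [ 0,  0, -5,  1,  0]
  [ 0,  0,  0, -5,  0]
  [ 0,  0,  0,  0, -5]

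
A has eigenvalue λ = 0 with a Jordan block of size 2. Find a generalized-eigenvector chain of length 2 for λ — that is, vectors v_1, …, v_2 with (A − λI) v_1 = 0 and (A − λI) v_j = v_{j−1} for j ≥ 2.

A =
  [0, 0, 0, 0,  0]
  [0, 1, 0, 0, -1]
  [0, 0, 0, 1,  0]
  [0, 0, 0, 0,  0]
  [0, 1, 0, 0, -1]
A Jordan chain for λ = 0 of length 2:
v_1 = (0, 1, 0, 0, 1)ᵀ
v_2 = (0, 1, 0, 0, 0)ᵀ

Let N = A − (0)·I. We want v_2 with N^2 v_2 = 0 but N^1 v_2 ≠ 0; then v_{j-1} := N · v_j for j = 2, …, 2.

Pick v_2 = (0, 1, 0, 0, 0)ᵀ.
Then v_1 = N · v_2 = (0, 1, 0, 0, 1)ᵀ.

Sanity check: (A − (0)·I) v_1 = (0, 0, 0, 0, 0)ᵀ = 0. ✓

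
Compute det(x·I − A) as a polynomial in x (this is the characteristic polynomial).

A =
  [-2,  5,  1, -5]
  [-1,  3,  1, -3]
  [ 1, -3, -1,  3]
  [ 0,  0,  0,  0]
x^4

Expanding det(x·I − A) (e.g. by cofactor expansion or by noting that A is similar to its Jordan form J, which has the same characteristic polynomial as A) gives
  χ_A(x) = x^4
which factors as x^4. The eigenvalues (with algebraic multiplicities) are λ = 0 with multiplicity 4.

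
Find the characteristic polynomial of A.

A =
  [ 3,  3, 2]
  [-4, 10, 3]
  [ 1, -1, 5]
x^3 - 18*x^2 + 108*x - 216

Expanding det(x·I − A) (e.g. by cofactor expansion or by noting that A is similar to its Jordan form J, which has the same characteristic polynomial as A) gives
  χ_A(x) = x^3 - 18*x^2 + 108*x - 216
which factors as (x - 6)^3. The eigenvalues (with algebraic multiplicities) are λ = 6 with multiplicity 3.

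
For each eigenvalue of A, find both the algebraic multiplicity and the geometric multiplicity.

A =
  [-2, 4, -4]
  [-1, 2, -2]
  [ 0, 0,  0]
λ = 0: alg = 3, geom = 2

Step 1 — factor the characteristic polynomial to read off the algebraic multiplicities:
  χ_A(x) = x^3

Step 2 — compute geometric multiplicities via the rank-nullity identity g(λ) = n − rank(A − λI):
  rank(A − (0)·I) = 1, so dim ker(A − (0)·I) = n − 1 = 2

Summary:
  λ = 0: algebraic multiplicity = 3, geometric multiplicity = 2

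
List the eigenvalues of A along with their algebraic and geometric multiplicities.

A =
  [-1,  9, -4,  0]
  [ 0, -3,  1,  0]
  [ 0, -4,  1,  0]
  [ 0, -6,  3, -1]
λ = -1: alg = 4, geom = 2

Step 1 — factor the characteristic polynomial to read off the algebraic multiplicities:
  χ_A(x) = (x + 1)^4

Step 2 — compute geometric multiplicities via the rank-nullity identity g(λ) = n − rank(A − λI):
  rank(A − (-1)·I) = 2, so dim ker(A − (-1)·I) = n − 2 = 2

Summary:
  λ = -1: algebraic multiplicity = 4, geometric multiplicity = 2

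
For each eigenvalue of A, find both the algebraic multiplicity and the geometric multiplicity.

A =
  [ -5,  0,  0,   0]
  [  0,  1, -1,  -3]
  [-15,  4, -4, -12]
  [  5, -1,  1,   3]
λ = -5: alg = 1, geom = 1; λ = 0: alg = 3, geom = 2

Step 1 — factor the characteristic polynomial to read off the algebraic multiplicities:
  χ_A(x) = x^3*(x + 5)

Step 2 — compute geometric multiplicities via the rank-nullity identity g(λ) = n − rank(A − λI):
  rank(A − (-5)·I) = 3, so dim ker(A − (-5)·I) = n − 3 = 1
  rank(A − (0)·I) = 2, so dim ker(A − (0)·I) = n − 2 = 2

Summary:
  λ = -5: algebraic multiplicity = 1, geometric multiplicity = 1
  λ = 0: algebraic multiplicity = 3, geometric multiplicity = 2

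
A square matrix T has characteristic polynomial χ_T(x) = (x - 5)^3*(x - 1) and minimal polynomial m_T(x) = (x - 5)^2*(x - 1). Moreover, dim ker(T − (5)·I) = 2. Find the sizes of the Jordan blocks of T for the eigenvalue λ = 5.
Block sizes for λ = 5: [2, 1]

Step 1 — from the characteristic polynomial, algebraic multiplicity of λ = 5 is 3. From dim ker(T − (5)·I) = 2, there are exactly 2 Jordan blocks for λ = 5.
Step 2 — from the minimal polynomial, the factor (x − 5)^2 tells us the largest block for λ = 5 has size 2.
Step 3 — with total size 3, 2 blocks, and largest block 2, the block sizes (in nonincreasing order) are [2, 1].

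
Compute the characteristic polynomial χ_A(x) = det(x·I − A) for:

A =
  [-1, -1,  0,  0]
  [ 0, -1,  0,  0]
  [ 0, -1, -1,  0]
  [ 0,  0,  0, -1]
x^4 + 4*x^3 + 6*x^2 + 4*x + 1

Expanding det(x·I − A) (e.g. by cofactor expansion or by noting that A is similar to its Jordan form J, which has the same characteristic polynomial as A) gives
  χ_A(x) = x^4 + 4*x^3 + 6*x^2 + 4*x + 1
which factors as (x + 1)^4. The eigenvalues (with algebraic multiplicities) are λ = -1 with multiplicity 4.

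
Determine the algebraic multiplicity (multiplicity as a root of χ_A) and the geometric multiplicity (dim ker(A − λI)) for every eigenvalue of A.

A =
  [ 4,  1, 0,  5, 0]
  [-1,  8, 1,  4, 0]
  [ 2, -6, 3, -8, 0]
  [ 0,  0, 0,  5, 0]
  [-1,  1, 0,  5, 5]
λ = 5: alg = 5, geom = 3

Step 1 — factor the characteristic polynomial to read off the algebraic multiplicities:
  χ_A(x) = (x - 5)^5

Step 2 — compute geometric multiplicities via the rank-nullity identity g(λ) = n − rank(A − λI):
  rank(A − (5)·I) = 2, so dim ker(A − (5)·I) = n − 2 = 3

Summary:
  λ = 5: algebraic multiplicity = 5, geometric multiplicity = 3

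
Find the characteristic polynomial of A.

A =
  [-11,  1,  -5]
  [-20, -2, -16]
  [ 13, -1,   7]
x^3 + 6*x^2 - 32

Expanding det(x·I − A) (e.g. by cofactor expansion or by noting that A is similar to its Jordan form J, which has the same characteristic polynomial as A) gives
  χ_A(x) = x^3 + 6*x^2 - 32
which factors as (x - 2)*(x + 4)^2. The eigenvalues (with algebraic multiplicities) are λ = -4 with multiplicity 2, λ = 2 with multiplicity 1.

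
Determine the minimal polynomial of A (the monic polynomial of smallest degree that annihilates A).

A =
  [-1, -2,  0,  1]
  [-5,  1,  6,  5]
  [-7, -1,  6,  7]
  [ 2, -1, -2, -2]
x^4 - 4*x^3

The characteristic polynomial is χ_A(x) = x^3*(x - 4), so the eigenvalues are known. The minimal polynomial is
  m_A(x) = Π_λ (x − λ)^{k_λ}
where k_λ is the size of the *largest* Jordan block for λ (equivalently, the smallest k with (A − λI)^k v = 0 for every generalised eigenvector v of λ).

  λ = 0: largest Jordan block has size 3, contributing (x − 0)^3
  λ = 4: largest Jordan block has size 1, contributing (x − 4)

So m_A(x) = x^3*(x - 4) = x^4 - 4*x^3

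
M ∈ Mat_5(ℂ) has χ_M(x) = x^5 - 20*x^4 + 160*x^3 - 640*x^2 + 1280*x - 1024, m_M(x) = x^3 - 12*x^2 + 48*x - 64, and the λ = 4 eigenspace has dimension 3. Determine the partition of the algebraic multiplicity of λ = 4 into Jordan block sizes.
Block sizes for λ = 4: [3, 1, 1]

Step 1 — from the characteristic polynomial, algebraic multiplicity of λ = 4 is 5. From dim ker(M − (4)·I) = 3, there are exactly 3 Jordan blocks for λ = 4.
Step 2 — from the minimal polynomial, the factor (x − 4)^3 tells us the largest block for λ = 4 has size 3.
Step 3 — with total size 5, 3 blocks, and largest block 3, the block sizes (in nonincreasing order) are [3, 1, 1].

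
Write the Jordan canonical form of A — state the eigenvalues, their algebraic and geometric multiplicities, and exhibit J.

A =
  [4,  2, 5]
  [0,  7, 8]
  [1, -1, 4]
J_3(5)

The characteristic polynomial is
  det(x·I − A) = x^3 - 15*x^2 + 75*x - 125 = (x - 5)^3

Eigenvalues and multiplicities (the geometric multiplicity of λ is n − rank(A − λI), which equals the number of Jordan blocks for λ):
  λ = 5: algebraic multiplicity = 3, geometric multiplicity = 1

Determining the block sizes for each eigenvalue:
  λ = 5: one block (gm = 1), so the single block has size am = 3 → block sizes [3]

Assembling the blocks gives a Jordan form
J =
  [5, 1, 0]
  [0, 5, 1]
  [0, 0, 5]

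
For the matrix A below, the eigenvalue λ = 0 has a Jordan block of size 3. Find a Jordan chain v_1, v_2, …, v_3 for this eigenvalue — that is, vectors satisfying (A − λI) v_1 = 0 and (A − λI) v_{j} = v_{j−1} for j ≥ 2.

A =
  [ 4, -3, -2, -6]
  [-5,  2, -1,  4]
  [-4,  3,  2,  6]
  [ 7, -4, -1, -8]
A Jordan chain for λ = 0 of length 3:
v_1 = (-3, 2, 3, -4)ᵀ
v_2 = (4, -5, -4, 7)ᵀ
v_3 = (1, 0, 0, 0)ᵀ

Let N = A − (0)·I. We want v_3 with N^3 v_3 = 0 but N^2 v_3 ≠ 0; then v_{j-1} := N · v_j for j = 3, …, 2.

Pick v_3 = (1, 0, 0, 0)ᵀ.
Then v_2 = N · v_3 = (4, -5, -4, 7)ᵀ.
Then v_1 = N · v_2 = (-3, 2, 3, -4)ᵀ.

Sanity check: (A − (0)·I) v_1 = (0, 0, 0, 0)ᵀ = 0. ✓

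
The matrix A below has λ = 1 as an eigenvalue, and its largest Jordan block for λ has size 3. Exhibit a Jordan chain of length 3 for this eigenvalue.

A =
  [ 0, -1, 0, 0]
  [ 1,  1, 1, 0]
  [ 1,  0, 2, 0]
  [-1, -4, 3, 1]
A Jordan chain for λ = 1 of length 3:
v_1 = (1, -1, -1, 1)ᵀ
v_2 = (-1, 0, 0, -4)ᵀ
v_3 = (0, 1, 0, 0)ᵀ

Let N = A − (1)·I. We want v_3 with N^3 v_3 = 0 but N^2 v_3 ≠ 0; then v_{j-1} := N · v_j for j = 3, …, 2.

Pick v_3 = (0, 1, 0, 0)ᵀ.
Then v_2 = N · v_3 = (-1, 0, 0, -4)ᵀ.
Then v_1 = N · v_2 = (1, -1, -1, 1)ᵀ.

Sanity check: (A − (1)·I) v_1 = (0, 0, 0, 0)ᵀ = 0. ✓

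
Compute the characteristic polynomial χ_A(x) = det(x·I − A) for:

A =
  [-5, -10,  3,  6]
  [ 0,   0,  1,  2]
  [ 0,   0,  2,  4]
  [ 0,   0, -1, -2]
x^4 + 5*x^3

Expanding det(x·I − A) (e.g. by cofactor expansion or by noting that A is similar to its Jordan form J, which has the same characteristic polynomial as A) gives
  χ_A(x) = x^4 + 5*x^3
which factors as x^3*(x + 5). The eigenvalues (with algebraic multiplicities) are λ = -5 with multiplicity 1, λ = 0 with multiplicity 3.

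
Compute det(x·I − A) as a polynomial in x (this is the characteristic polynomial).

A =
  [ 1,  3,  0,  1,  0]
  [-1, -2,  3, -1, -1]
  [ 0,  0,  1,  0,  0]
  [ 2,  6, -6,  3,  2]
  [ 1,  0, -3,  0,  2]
x^5 - 5*x^4 + 10*x^3 - 10*x^2 + 5*x - 1

Expanding det(x·I − A) (e.g. by cofactor expansion or by noting that A is similar to its Jordan form J, which has the same characteristic polynomial as A) gives
  χ_A(x) = x^5 - 5*x^4 + 10*x^3 - 10*x^2 + 5*x - 1
which factors as (x - 1)^5. The eigenvalues (with algebraic multiplicities) are λ = 1 with multiplicity 5.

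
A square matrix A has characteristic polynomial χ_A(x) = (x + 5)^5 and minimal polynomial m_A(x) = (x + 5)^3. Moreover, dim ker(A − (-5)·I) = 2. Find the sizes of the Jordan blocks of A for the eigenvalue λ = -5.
Block sizes for λ = -5: [3, 2]

Step 1 — from the characteristic polynomial, algebraic multiplicity of λ = -5 is 5. From dim ker(A − (-5)·I) = 2, there are exactly 2 Jordan blocks for λ = -5.
Step 2 — from the minimal polynomial, the factor (x + 5)^3 tells us the largest block for λ = -5 has size 3.
Step 3 — with total size 5, 2 blocks, and largest block 3, the block sizes (in nonincreasing order) are [3, 2].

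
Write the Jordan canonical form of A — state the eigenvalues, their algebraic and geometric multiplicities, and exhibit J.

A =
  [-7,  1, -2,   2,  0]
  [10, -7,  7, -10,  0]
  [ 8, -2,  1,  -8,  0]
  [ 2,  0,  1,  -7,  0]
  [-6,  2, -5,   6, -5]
J_3(-5) ⊕ J_1(-5) ⊕ J_1(-5)

The characteristic polynomial is
  det(x·I − A) = x^5 + 25*x^4 + 250*x^3 + 1250*x^2 + 3125*x + 3125 = (x + 5)^5

Eigenvalues and multiplicities (the geometric multiplicity of λ is n − rank(A − λI), which equals the number of Jordan blocks for λ):
  λ = -5: algebraic multiplicity = 5, geometric multiplicity = 3

Determining the block sizes for each eigenvalue:
  λ = -5: with am = 5 and gm = 3, the partition is not yet determined (e.g. several partitions of 5 into 3 parts exist). Let N = A − (-5)·I. Computing rank(N^1) = 2, rank(N^2) = 1, rank(N^3) = 0; the number of blocks of size ≥ j is rank(N^{j−1}) − rank(N^j), giving [3, 1, 1]. So we have 1 block(s) of size 3, 2 block(s) of size 1 → block sizes [3, 1, 1]

Assembling the blocks gives a Jordan form
J =
  [-5,  1,  0,  0,  0]
  [ 0, -5,  1,  0,  0]
  [ 0,  0, -5,  0,  0]
  [ 0,  0,  0, -5,  0]
  [ 0,  0,  0,  0, -5]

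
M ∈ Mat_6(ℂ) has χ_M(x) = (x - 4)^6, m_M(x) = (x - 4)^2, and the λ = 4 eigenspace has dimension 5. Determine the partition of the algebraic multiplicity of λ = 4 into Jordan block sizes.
Block sizes for λ = 4: [2, 1, 1, 1, 1]

Step 1 — from the characteristic polynomial, algebraic multiplicity of λ = 4 is 6. From dim ker(M − (4)·I) = 5, there are exactly 5 Jordan blocks for λ = 4.
Step 2 — from the minimal polynomial, the factor (x − 4)^2 tells us the largest block for λ = 4 has size 2.
Step 3 — with total size 6, 5 blocks, and largest block 2, the block sizes (in nonincreasing order) are [2, 1, 1, 1, 1].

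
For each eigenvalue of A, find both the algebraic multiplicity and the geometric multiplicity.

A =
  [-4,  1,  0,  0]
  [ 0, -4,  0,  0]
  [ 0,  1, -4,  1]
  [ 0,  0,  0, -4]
λ = -4: alg = 4, geom = 2

Step 1 — factor the characteristic polynomial to read off the algebraic multiplicities:
  χ_A(x) = (x + 4)^4

Step 2 — compute geometric multiplicities via the rank-nullity identity g(λ) = n − rank(A − λI):
  rank(A − (-4)·I) = 2, so dim ker(A − (-4)·I) = n − 2 = 2

Summary:
  λ = -4: algebraic multiplicity = 4, geometric multiplicity = 2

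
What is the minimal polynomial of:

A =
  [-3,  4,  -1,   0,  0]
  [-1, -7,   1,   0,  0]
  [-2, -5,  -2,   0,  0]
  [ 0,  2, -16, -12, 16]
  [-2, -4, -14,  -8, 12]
x^4 + 8*x^3 - 128*x - 256

The characteristic polynomial is χ_A(x) = (x - 4)*(x + 4)^4, so the eigenvalues are known. The minimal polynomial is
  m_A(x) = Π_λ (x − λ)^{k_λ}
where k_λ is the size of the *largest* Jordan block for λ (equivalently, the smallest k with (A − λI)^k v = 0 for every generalised eigenvector v of λ).

  λ = -4: largest Jordan block has size 3, contributing (x + 4)^3
  λ = 4: largest Jordan block has size 1, contributing (x − 4)

So m_A(x) = (x - 4)*(x + 4)^3 = x^4 + 8*x^3 - 128*x - 256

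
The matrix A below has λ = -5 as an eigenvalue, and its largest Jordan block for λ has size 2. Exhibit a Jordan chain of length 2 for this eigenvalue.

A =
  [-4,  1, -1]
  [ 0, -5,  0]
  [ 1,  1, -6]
A Jordan chain for λ = -5 of length 2:
v_1 = (1, 0, 1)ᵀ
v_2 = (1, 0, 0)ᵀ

Let N = A − (-5)·I. We want v_2 with N^2 v_2 = 0 but N^1 v_2 ≠ 0; then v_{j-1} := N · v_j for j = 2, …, 2.

Pick v_2 = (1, 0, 0)ᵀ.
Then v_1 = N · v_2 = (1, 0, 1)ᵀ.

Sanity check: (A − (-5)·I) v_1 = (0, 0, 0)ᵀ = 0. ✓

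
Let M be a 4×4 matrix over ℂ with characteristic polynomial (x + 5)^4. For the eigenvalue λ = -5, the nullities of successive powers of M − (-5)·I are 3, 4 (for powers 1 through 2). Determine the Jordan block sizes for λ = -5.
Block sizes for λ = -5: [2, 1, 1]

From the dimensions of kernels of powers, the number of Jordan blocks of size at least j is d_j − d_{j−1} where d_j = dim ker(N^j) (with d_0 = 0). Computing the differences gives [3, 1].
The number of blocks of size exactly k is (#blocks of size ≥ k) − (#blocks of size ≥ k + 1), so the partition is: 2 block(s) of size 1, 1 block(s) of size 2.
In nonincreasing order the block sizes are [2, 1, 1].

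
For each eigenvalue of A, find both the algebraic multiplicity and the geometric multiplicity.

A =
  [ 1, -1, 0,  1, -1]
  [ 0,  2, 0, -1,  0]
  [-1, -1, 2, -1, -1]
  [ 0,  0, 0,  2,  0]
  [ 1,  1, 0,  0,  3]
λ = 2: alg = 5, geom = 3

Step 1 — factor the characteristic polynomial to read off the algebraic multiplicities:
  χ_A(x) = (x - 2)^5

Step 2 — compute geometric multiplicities via the rank-nullity identity g(λ) = n − rank(A − λI):
  rank(A − (2)·I) = 2, so dim ker(A − (2)·I) = n − 2 = 3

Summary:
  λ = 2: algebraic multiplicity = 5, geometric multiplicity = 3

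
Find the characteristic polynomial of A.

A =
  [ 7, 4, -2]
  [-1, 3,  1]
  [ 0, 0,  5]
x^3 - 15*x^2 + 75*x - 125

Expanding det(x·I − A) (e.g. by cofactor expansion or by noting that A is similar to its Jordan form J, which has the same characteristic polynomial as A) gives
  χ_A(x) = x^3 - 15*x^2 + 75*x - 125
which factors as (x - 5)^3. The eigenvalues (with algebraic multiplicities) are λ = 5 with multiplicity 3.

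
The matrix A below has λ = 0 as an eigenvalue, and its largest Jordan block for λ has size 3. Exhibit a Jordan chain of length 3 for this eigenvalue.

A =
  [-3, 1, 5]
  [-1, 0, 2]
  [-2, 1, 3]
A Jordan chain for λ = 0 of length 3:
v_1 = (-2, -1, -1)ᵀ
v_2 = (-3, -1, -2)ᵀ
v_3 = (1, 0, 0)ᵀ

Let N = A − (0)·I. We want v_3 with N^3 v_3 = 0 but N^2 v_3 ≠ 0; then v_{j-1} := N · v_j for j = 3, …, 2.

Pick v_3 = (1, 0, 0)ᵀ.
Then v_2 = N · v_3 = (-3, -1, -2)ᵀ.
Then v_1 = N · v_2 = (-2, -1, -1)ᵀ.

Sanity check: (A − (0)·I) v_1 = (0, 0, 0)ᵀ = 0. ✓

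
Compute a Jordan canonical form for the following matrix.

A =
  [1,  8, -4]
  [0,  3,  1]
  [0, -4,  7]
J_1(1) ⊕ J_2(5)

The characteristic polynomial is
  det(x·I − A) = x^3 - 11*x^2 + 35*x - 25 = (x - 5)^2*(x - 1)

Eigenvalues and multiplicities (the geometric multiplicity of λ is n − rank(A − λI), which equals the number of Jordan blocks for λ):
  λ = 1: algebraic multiplicity = 1, geometric multiplicity = 1
  λ = 5: algebraic multiplicity = 2, geometric multiplicity = 1

Determining the block sizes for each eigenvalue:
  λ = 1: one block (gm = 1), so the single block has size am = 1 → block sizes [1]
  λ = 5: one block (gm = 1), so the single block has size am = 2 → block sizes [2]

Assembling the blocks gives a Jordan form
J =
  [1, 0, 0]
  [0, 5, 1]
  [0, 0, 5]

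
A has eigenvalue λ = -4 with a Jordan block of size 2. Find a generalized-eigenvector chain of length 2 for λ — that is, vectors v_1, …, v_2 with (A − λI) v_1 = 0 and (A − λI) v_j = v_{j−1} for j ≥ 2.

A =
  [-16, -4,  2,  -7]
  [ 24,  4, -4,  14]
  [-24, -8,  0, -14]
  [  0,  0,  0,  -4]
A Jordan chain for λ = -4 of length 2:
v_1 = (-12, 24, -24, 0)ᵀ
v_2 = (1, 0, 0, 0)ᵀ

Let N = A − (-4)·I. We want v_2 with N^2 v_2 = 0 but N^1 v_2 ≠ 0; then v_{j-1} := N · v_j for j = 2, …, 2.

Pick v_2 = (1, 0, 0, 0)ᵀ.
Then v_1 = N · v_2 = (-12, 24, -24, 0)ᵀ.

Sanity check: (A − (-4)·I) v_1 = (0, 0, 0, 0)ᵀ = 0. ✓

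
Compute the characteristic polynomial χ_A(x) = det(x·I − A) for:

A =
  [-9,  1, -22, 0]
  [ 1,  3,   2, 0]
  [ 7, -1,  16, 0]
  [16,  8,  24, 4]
x^4 - 14*x^3 + 72*x^2 - 160*x + 128

Expanding det(x·I − A) (e.g. by cofactor expansion or by noting that A is similar to its Jordan form J, which has the same characteristic polynomial as A) gives
  χ_A(x) = x^4 - 14*x^3 + 72*x^2 - 160*x + 128
which factors as (x - 4)^3*(x - 2). The eigenvalues (with algebraic multiplicities) are λ = 2 with multiplicity 1, λ = 4 with multiplicity 3.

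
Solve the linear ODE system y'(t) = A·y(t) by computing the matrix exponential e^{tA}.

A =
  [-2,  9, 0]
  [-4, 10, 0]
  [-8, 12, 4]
e^{tA} =
  [-6*t*exp(4*t) + exp(4*t), 9*t*exp(4*t), 0]
  [-4*t*exp(4*t), 6*t*exp(4*t) + exp(4*t), 0]
  [-8*t*exp(4*t), 12*t*exp(4*t), exp(4*t)]

Strategy: write A = P · J · P⁻¹ where J is a Jordan canonical form, so e^{tA} = P · e^{tJ} · P⁻¹, and e^{tJ} can be computed block-by-block.

A has Jordan form
J =
  [4, 1, 0]
  [0, 4, 0]
  [0, 0, 4]
(up to reordering of blocks).

Per-block formulas:
  For a 2×2 Jordan block J_2(4): exp(t · J_2(4)) = e^(4t)·(I + t·N), where N is the 2×2 nilpotent shift.
  For a 1×1 block at λ = 4: exp(t · [4]) = [e^(4t)].

After assembling e^{tJ} and conjugating by P, we get:

e^{tA} =
  [-6*t*exp(4*t) + exp(4*t), 9*t*exp(4*t), 0]
  [-4*t*exp(4*t), 6*t*exp(4*t) + exp(4*t), 0]
  [-8*t*exp(4*t), 12*t*exp(4*t), exp(4*t)]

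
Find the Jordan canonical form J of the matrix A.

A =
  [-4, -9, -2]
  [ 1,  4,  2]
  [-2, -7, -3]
J_3(-1)

The characteristic polynomial is
  det(x·I − A) = x^3 + 3*x^2 + 3*x + 1 = (x + 1)^3

Eigenvalues and multiplicities (the geometric multiplicity of λ is n − rank(A − λI), which equals the number of Jordan blocks for λ):
  λ = -1: algebraic multiplicity = 3, geometric multiplicity = 1

Determining the block sizes for each eigenvalue:
  λ = -1: one block (gm = 1), so the single block has size am = 3 → block sizes [3]

Assembling the blocks gives a Jordan form
J =
  [-1,  1,  0]
  [ 0, -1,  1]
  [ 0,  0, -1]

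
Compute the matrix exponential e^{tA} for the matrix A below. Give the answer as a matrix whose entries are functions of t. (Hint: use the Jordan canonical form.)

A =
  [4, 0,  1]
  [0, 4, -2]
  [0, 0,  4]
e^{tA} =
  [exp(4*t), 0, t*exp(4*t)]
  [0, exp(4*t), -2*t*exp(4*t)]
  [0, 0, exp(4*t)]

Strategy: write A = P · J · P⁻¹ where J is a Jordan canonical form, so e^{tA} = P · e^{tJ} · P⁻¹, and e^{tJ} can be computed block-by-block.

A has Jordan form
J =
  [4, 1, 0]
  [0, 4, 0]
  [0, 0, 4]
(up to reordering of blocks).

Per-block formulas:
  For a 1×1 block at λ = 4: exp(t · [4]) = [e^(4t)].
  For a 2×2 Jordan block J_2(4): exp(t · J_2(4)) = e^(4t)·(I + t·N), where N is the 2×2 nilpotent shift.

After assembling e^{tJ} and conjugating by P, we get:

e^{tA} =
  [exp(4*t), 0, t*exp(4*t)]
  [0, exp(4*t), -2*t*exp(4*t)]
  [0, 0, exp(4*t)]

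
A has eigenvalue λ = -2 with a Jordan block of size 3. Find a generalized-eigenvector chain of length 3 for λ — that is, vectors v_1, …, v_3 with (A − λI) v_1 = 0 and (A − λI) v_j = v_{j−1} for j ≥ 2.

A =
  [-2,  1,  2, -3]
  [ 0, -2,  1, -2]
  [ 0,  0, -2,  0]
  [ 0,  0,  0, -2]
A Jordan chain for λ = -2 of length 3:
v_1 = (1, 0, 0, 0)ᵀ
v_2 = (2, 1, 0, 0)ᵀ
v_3 = (0, 0, 1, 0)ᵀ

Let N = A − (-2)·I. We want v_3 with N^3 v_3 = 0 but N^2 v_3 ≠ 0; then v_{j-1} := N · v_j for j = 3, …, 2.

Pick v_3 = (0, 0, 1, 0)ᵀ.
Then v_2 = N · v_3 = (2, 1, 0, 0)ᵀ.
Then v_1 = N · v_2 = (1, 0, 0, 0)ᵀ.

Sanity check: (A − (-2)·I) v_1 = (0, 0, 0, 0)ᵀ = 0. ✓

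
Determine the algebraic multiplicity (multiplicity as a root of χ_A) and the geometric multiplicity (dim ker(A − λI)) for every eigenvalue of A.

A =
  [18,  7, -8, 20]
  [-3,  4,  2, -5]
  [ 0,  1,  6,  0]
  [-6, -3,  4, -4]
λ = 6: alg = 4, geom = 2

Step 1 — factor the characteristic polynomial to read off the algebraic multiplicities:
  χ_A(x) = (x - 6)^4

Step 2 — compute geometric multiplicities via the rank-nullity identity g(λ) = n − rank(A − λI):
  rank(A − (6)·I) = 2, so dim ker(A − (6)·I) = n − 2 = 2

Summary:
  λ = 6: algebraic multiplicity = 4, geometric multiplicity = 2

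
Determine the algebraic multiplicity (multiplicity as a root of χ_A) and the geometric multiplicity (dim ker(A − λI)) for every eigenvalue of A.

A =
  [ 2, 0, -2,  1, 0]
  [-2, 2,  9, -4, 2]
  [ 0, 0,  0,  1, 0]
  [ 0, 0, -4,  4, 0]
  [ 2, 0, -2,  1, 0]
λ = 0: alg = 1, geom = 1; λ = 2: alg = 4, geom = 2

Step 1 — factor the characteristic polynomial to read off the algebraic multiplicities:
  χ_A(x) = x*(x - 2)^4

Step 2 — compute geometric multiplicities via the rank-nullity identity g(λ) = n − rank(A − λI):
  rank(A − (0)·I) = 4, so dim ker(A − (0)·I) = n − 4 = 1
  rank(A − (2)·I) = 3, so dim ker(A − (2)·I) = n − 3 = 2

Summary:
  λ = 0: algebraic multiplicity = 1, geometric multiplicity = 1
  λ = 2: algebraic multiplicity = 4, geometric multiplicity = 2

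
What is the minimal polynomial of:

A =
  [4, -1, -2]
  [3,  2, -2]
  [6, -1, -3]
x^3 - 3*x^2 + 3*x - 1

The characteristic polynomial is χ_A(x) = (x - 1)^3, so the eigenvalues are known. The minimal polynomial is
  m_A(x) = Π_λ (x − λ)^{k_λ}
where k_λ is the size of the *largest* Jordan block for λ (equivalently, the smallest k with (A − λI)^k v = 0 for every generalised eigenvector v of λ).

  λ = 1: largest Jordan block has size 3, contributing (x − 1)^3

So m_A(x) = (x - 1)^3 = x^3 - 3*x^2 + 3*x - 1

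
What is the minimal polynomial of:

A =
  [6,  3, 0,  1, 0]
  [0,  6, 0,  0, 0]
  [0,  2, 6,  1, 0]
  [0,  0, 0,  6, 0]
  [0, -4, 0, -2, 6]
x^2 - 12*x + 36

The characteristic polynomial is χ_A(x) = (x - 6)^5, so the eigenvalues are known. The minimal polynomial is
  m_A(x) = Π_λ (x − λ)^{k_λ}
where k_λ is the size of the *largest* Jordan block for λ (equivalently, the smallest k with (A − λI)^k v = 0 for every generalised eigenvector v of λ).

  λ = 6: largest Jordan block has size 2, contributing (x − 6)^2

So m_A(x) = (x - 6)^2 = x^2 - 12*x + 36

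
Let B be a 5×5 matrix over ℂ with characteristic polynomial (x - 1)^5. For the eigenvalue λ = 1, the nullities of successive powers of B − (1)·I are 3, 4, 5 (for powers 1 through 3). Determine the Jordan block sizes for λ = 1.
Block sizes for λ = 1: [3, 1, 1]

From the dimensions of kernels of powers, the number of Jordan blocks of size at least j is d_j − d_{j−1} where d_j = dim ker(N^j) (with d_0 = 0). Computing the differences gives [3, 1, 1].
The number of blocks of size exactly k is (#blocks of size ≥ k) − (#blocks of size ≥ k + 1), so the partition is: 2 block(s) of size 1, 1 block(s) of size 3.
In nonincreasing order the block sizes are [3, 1, 1].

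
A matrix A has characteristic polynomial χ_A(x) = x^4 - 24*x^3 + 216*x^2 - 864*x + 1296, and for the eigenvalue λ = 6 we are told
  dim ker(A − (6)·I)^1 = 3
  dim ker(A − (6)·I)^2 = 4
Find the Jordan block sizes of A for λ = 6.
Block sizes for λ = 6: [2, 1, 1]

From the dimensions of kernels of powers, the number of Jordan blocks of size at least j is d_j − d_{j−1} where d_j = dim ker(N^j) (with d_0 = 0). Computing the differences gives [3, 1].
The number of blocks of size exactly k is (#blocks of size ≥ k) − (#blocks of size ≥ k + 1), so the partition is: 2 block(s) of size 1, 1 block(s) of size 2.
In nonincreasing order the block sizes are [2, 1, 1].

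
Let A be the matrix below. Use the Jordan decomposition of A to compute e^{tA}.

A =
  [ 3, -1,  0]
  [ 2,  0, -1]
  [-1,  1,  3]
e^{tA} =
  [-t^2*exp(2*t)/2 + t*exp(2*t) + exp(2*t), t^2*exp(2*t)/2 - t*exp(2*t), t^2*exp(2*t)/2]
  [-t^2*exp(2*t)/2 + 2*t*exp(2*t), t^2*exp(2*t)/2 - 2*t*exp(2*t) + exp(2*t), t^2*exp(2*t)/2 - t*exp(2*t)]
  [-t*exp(2*t), t*exp(2*t), t*exp(2*t) + exp(2*t)]

Strategy: write A = P · J · P⁻¹ where J is a Jordan canonical form, so e^{tA} = P · e^{tJ} · P⁻¹, and e^{tJ} can be computed block-by-block.

A has Jordan form
J =
  [2, 1, 0]
  [0, 2, 1]
  [0, 0, 2]
(up to reordering of blocks).

Per-block formulas:
  For a 3×3 Jordan block J_3(2): exp(t · J_3(2)) = e^(2t)·(I + t·N + (t^2/2)·N^2), where N is the 3×3 nilpotent shift.

After assembling e^{tJ} and conjugating by P, we get:

e^{tA} =
  [-t^2*exp(2*t)/2 + t*exp(2*t) + exp(2*t), t^2*exp(2*t)/2 - t*exp(2*t), t^2*exp(2*t)/2]
  [-t^2*exp(2*t)/2 + 2*t*exp(2*t), t^2*exp(2*t)/2 - 2*t*exp(2*t) + exp(2*t), t^2*exp(2*t)/2 - t*exp(2*t)]
  [-t*exp(2*t), t*exp(2*t), t*exp(2*t) + exp(2*t)]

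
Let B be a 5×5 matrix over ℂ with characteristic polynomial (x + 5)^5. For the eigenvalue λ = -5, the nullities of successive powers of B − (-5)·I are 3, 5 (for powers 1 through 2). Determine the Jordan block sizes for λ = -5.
Block sizes for λ = -5: [2, 2, 1]

From the dimensions of kernels of powers, the number of Jordan blocks of size at least j is d_j − d_{j−1} where d_j = dim ker(N^j) (with d_0 = 0). Computing the differences gives [3, 2].
The number of blocks of size exactly k is (#blocks of size ≥ k) − (#blocks of size ≥ k + 1), so the partition is: 1 block(s) of size 1, 2 block(s) of size 2.
In nonincreasing order the block sizes are [2, 2, 1].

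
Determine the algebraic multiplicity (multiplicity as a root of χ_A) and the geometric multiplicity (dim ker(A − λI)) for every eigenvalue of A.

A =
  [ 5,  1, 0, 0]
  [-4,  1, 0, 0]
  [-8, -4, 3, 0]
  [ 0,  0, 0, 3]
λ = 3: alg = 4, geom = 3

Step 1 — factor the characteristic polynomial to read off the algebraic multiplicities:
  χ_A(x) = (x - 3)^4

Step 2 — compute geometric multiplicities via the rank-nullity identity g(λ) = n − rank(A − λI):
  rank(A − (3)·I) = 1, so dim ker(A − (3)·I) = n − 1 = 3

Summary:
  λ = 3: algebraic multiplicity = 4, geometric multiplicity = 3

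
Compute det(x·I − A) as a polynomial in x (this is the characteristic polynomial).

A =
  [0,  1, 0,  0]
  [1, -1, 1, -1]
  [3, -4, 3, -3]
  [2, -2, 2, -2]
x^4

Expanding det(x·I − A) (e.g. by cofactor expansion or by noting that A is similar to its Jordan form J, which has the same characteristic polynomial as A) gives
  χ_A(x) = x^4
which factors as x^4. The eigenvalues (with algebraic multiplicities) are λ = 0 with multiplicity 4.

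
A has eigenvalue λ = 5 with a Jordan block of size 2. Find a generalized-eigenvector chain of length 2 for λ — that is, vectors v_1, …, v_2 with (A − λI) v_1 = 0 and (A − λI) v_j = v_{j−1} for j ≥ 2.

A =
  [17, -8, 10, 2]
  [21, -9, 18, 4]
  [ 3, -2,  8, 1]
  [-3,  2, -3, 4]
A Jordan chain for λ = 5 of length 2:
v_1 = (12, 21, 3, -3)ᵀ
v_2 = (1, 0, 0, 0)ᵀ

Let N = A − (5)·I. We want v_2 with N^2 v_2 = 0 but N^1 v_2 ≠ 0; then v_{j-1} := N · v_j for j = 2, …, 2.

Pick v_2 = (1, 0, 0, 0)ᵀ.
Then v_1 = N · v_2 = (12, 21, 3, -3)ᵀ.

Sanity check: (A − (5)·I) v_1 = (0, 0, 0, 0)ᵀ = 0. ✓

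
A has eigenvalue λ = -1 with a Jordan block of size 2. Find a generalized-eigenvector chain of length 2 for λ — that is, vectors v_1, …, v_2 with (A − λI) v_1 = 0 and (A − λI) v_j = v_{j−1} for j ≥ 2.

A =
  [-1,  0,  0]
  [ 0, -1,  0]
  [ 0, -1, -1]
A Jordan chain for λ = -1 of length 2:
v_1 = (0, 0, -1)ᵀ
v_2 = (0, 1, 0)ᵀ

Let N = A − (-1)·I. We want v_2 with N^2 v_2 = 0 but N^1 v_2 ≠ 0; then v_{j-1} := N · v_j for j = 2, …, 2.

Pick v_2 = (0, 1, 0)ᵀ.
Then v_1 = N · v_2 = (0, 0, -1)ᵀ.

Sanity check: (A − (-1)·I) v_1 = (0, 0, 0)ᵀ = 0. ✓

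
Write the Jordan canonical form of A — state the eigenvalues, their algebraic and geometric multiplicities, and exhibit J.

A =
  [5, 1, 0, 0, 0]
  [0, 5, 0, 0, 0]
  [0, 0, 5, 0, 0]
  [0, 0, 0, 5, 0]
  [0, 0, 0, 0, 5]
J_2(5) ⊕ J_1(5) ⊕ J_1(5) ⊕ J_1(5)

The characteristic polynomial is
  det(x·I − A) = x^5 - 25*x^4 + 250*x^3 - 1250*x^2 + 3125*x - 3125 = (x - 5)^5

Eigenvalues and multiplicities (the geometric multiplicity of λ is n − rank(A − λI), which equals the number of Jordan blocks for λ):
  λ = 5: algebraic multiplicity = 5, geometric multiplicity = 4

Determining the block sizes for each eigenvalue:
  λ = 5: 4 blocks summing to 5 forces exactly one block of size 2 and the rest size 1 → block sizes [2, 1, 1, 1]

Assembling the blocks gives a Jordan form
J =
  [5, 1, 0, 0, 0]
  [0, 5, 0, 0, 0]
  [0, 0, 5, 0, 0]
  [0, 0, 0, 5, 0]
  [0, 0, 0, 0, 5]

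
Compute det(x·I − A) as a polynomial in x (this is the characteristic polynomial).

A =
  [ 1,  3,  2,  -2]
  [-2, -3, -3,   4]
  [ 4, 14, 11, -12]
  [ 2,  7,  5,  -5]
x^4 - 4*x^3 + 6*x^2 - 4*x + 1

Expanding det(x·I − A) (e.g. by cofactor expansion or by noting that A is similar to its Jordan form J, which has the same characteristic polynomial as A) gives
  χ_A(x) = x^4 - 4*x^3 + 6*x^2 - 4*x + 1
which factors as (x - 1)^4. The eigenvalues (with algebraic multiplicities) are λ = 1 with multiplicity 4.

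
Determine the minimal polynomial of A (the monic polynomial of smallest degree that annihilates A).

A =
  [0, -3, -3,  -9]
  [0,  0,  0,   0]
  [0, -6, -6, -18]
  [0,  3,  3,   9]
x^2 - 3*x

The characteristic polynomial is χ_A(x) = x^3*(x - 3), so the eigenvalues are known. The minimal polynomial is
  m_A(x) = Π_λ (x − λ)^{k_λ}
where k_λ is the size of the *largest* Jordan block for λ (equivalently, the smallest k with (A − λI)^k v = 0 for every generalised eigenvector v of λ).

  λ = 0: largest Jordan block has size 1, contributing (x − 0)
  λ = 3: largest Jordan block has size 1, contributing (x − 3)

So m_A(x) = x*(x - 3) = x^2 - 3*x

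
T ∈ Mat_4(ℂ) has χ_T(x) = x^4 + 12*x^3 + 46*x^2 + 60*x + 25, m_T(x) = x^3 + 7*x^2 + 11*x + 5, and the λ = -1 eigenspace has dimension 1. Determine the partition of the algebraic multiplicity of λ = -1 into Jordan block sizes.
Block sizes for λ = -1: [2]

Step 1 — from the characteristic polynomial, algebraic multiplicity of λ = -1 is 2. From dim ker(T − (-1)·I) = 1, there are exactly 1 Jordan blocks for λ = -1.
Step 2 — from the minimal polynomial, the factor (x + 1)^2 tells us the largest block for λ = -1 has size 2.
Step 3 — with total size 2, 1 blocks, and largest block 2, the block sizes (in nonincreasing order) are [2].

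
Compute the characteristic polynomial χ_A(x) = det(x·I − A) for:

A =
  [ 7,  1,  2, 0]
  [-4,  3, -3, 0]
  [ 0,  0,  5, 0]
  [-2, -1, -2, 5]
x^4 - 20*x^3 + 150*x^2 - 500*x + 625

Expanding det(x·I − A) (e.g. by cofactor expansion or by noting that A is similar to its Jordan form J, which has the same characteristic polynomial as A) gives
  χ_A(x) = x^4 - 20*x^3 + 150*x^2 - 500*x + 625
which factors as (x - 5)^4. The eigenvalues (with algebraic multiplicities) are λ = 5 with multiplicity 4.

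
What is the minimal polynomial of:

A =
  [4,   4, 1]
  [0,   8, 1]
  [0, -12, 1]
x^2 - 9*x + 20

The characteristic polynomial is χ_A(x) = (x - 5)*(x - 4)^2, so the eigenvalues are known. The minimal polynomial is
  m_A(x) = Π_λ (x − λ)^{k_λ}
where k_λ is the size of the *largest* Jordan block for λ (equivalently, the smallest k with (A − λI)^k v = 0 for every generalised eigenvector v of λ).

  λ = 4: largest Jordan block has size 1, contributing (x − 4)
  λ = 5: largest Jordan block has size 1, contributing (x − 5)

So m_A(x) = (x - 5)*(x - 4) = x^2 - 9*x + 20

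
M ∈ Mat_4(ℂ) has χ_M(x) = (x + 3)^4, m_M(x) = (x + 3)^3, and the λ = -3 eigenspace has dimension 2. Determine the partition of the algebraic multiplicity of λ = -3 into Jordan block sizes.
Block sizes for λ = -3: [3, 1]

Step 1 — from the characteristic polynomial, algebraic multiplicity of λ = -3 is 4. From dim ker(M − (-3)·I) = 2, there are exactly 2 Jordan blocks for λ = -3.
Step 2 — from the minimal polynomial, the factor (x + 3)^3 tells us the largest block for λ = -3 has size 3.
Step 3 — with total size 4, 2 blocks, and largest block 3, the block sizes (in nonincreasing order) are [3, 1].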